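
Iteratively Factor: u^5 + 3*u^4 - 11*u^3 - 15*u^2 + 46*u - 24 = (u - 1)*(u^4 + 4*u^3 - 7*u^2 - 22*u + 24) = (u - 1)*(u + 4)*(u^3 - 7*u + 6) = (u - 1)^2*(u + 4)*(u^2 + u - 6) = (u - 2)*(u - 1)^2*(u + 4)*(u + 3)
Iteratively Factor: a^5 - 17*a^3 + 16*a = (a - 1)*(a^4 + a^3 - 16*a^2 - 16*a) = (a - 1)*(a + 4)*(a^3 - 3*a^2 - 4*a) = a*(a - 1)*(a + 4)*(a^2 - 3*a - 4) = a*(a - 1)*(a + 1)*(a + 4)*(a - 4)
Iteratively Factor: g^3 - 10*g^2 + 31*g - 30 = (g - 2)*(g^2 - 8*g + 15) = (g - 3)*(g - 2)*(g - 5)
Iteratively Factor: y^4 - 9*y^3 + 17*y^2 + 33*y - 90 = (y + 2)*(y^3 - 11*y^2 + 39*y - 45) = (y - 3)*(y + 2)*(y^2 - 8*y + 15) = (y - 3)^2*(y + 2)*(y - 5)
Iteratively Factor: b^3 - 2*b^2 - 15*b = (b + 3)*(b^2 - 5*b) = b*(b + 3)*(b - 5)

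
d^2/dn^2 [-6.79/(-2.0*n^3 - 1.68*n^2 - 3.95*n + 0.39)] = (-(81.48*n + 22.8144)*(2.0*n^3 + 1.68*n^2 + 3.95*n - 0.39) + 6.79*(6.0*n^2 + 3.36*n + 3.95)*(12.0*n^2 + 6.72*n + 7.9))/(2.0*n^3 + 1.68*n^2 + 3.95*n - 0.39)^3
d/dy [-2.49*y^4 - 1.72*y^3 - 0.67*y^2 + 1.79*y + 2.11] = -9.96*y^3 - 5.16*y^2 - 1.34*y + 1.79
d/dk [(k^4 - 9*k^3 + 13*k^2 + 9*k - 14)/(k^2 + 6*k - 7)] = (2*k^3 + 13*k^2 - 112*k + 21)/(k^2 + 14*k + 49)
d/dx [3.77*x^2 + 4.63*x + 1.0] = 7.54*x + 4.63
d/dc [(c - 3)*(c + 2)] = 2*c - 1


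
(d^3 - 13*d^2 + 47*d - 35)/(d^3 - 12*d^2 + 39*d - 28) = (d - 5)/(d - 4)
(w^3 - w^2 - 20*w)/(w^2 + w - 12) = w*(w - 5)/(w - 3)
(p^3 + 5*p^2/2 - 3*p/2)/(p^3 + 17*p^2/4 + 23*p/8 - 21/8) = 4*p/(4*p + 7)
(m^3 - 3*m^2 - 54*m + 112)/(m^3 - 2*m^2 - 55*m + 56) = (m - 2)/(m - 1)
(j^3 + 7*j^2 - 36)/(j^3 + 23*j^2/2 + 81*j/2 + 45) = 2*(j - 2)/(2*j + 5)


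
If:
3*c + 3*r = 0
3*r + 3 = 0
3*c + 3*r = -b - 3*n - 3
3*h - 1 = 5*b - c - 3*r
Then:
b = -3*n - 3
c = 1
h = -5*n - 4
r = -1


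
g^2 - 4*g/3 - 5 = (g - 3)*(g + 5/3)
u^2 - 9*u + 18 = (u - 6)*(u - 3)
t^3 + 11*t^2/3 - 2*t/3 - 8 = (t - 4/3)*(t + 2)*(t + 3)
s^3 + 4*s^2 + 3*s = s*(s + 1)*(s + 3)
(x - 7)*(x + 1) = x^2 - 6*x - 7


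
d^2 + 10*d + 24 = (d + 4)*(d + 6)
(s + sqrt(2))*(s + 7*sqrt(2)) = s^2 + 8*sqrt(2)*s + 14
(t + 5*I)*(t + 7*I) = t^2 + 12*I*t - 35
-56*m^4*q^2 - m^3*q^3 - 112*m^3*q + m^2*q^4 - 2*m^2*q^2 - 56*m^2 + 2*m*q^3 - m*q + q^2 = (-8*m + q)*(7*m + q)*(m*q + 1)^2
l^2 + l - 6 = (l - 2)*(l + 3)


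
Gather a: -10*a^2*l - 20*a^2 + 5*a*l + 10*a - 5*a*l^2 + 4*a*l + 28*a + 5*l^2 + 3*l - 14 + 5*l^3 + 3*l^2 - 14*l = a^2*(-10*l - 20) + a*(-5*l^2 + 9*l + 38) + 5*l^3 + 8*l^2 - 11*l - 14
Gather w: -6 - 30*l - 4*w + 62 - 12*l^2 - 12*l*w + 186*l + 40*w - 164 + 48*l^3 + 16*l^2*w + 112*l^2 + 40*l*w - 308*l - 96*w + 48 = 48*l^3 + 100*l^2 - 152*l + w*(16*l^2 + 28*l - 60) - 60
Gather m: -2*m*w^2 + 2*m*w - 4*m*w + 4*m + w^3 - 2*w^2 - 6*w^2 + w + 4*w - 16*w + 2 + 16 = m*(-2*w^2 - 2*w + 4) + w^3 - 8*w^2 - 11*w + 18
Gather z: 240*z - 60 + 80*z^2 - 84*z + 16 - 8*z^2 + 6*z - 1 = 72*z^2 + 162*z - 45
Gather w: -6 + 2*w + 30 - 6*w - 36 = -4*w - 12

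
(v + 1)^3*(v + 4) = v^4 + 7*v^3 + 15*v^2 + 13*v + 4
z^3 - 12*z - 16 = (z - 4)*(z + 2)^2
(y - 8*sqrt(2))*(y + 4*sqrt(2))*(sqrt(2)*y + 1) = sqrt(2)*y^3 - 7*y^2 - 68*sqrt(2)*y - 64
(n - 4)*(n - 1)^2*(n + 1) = n^4 - 5*n^3 + 3*n^2 + 5*n - 4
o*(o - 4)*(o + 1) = o^3 - 3*o^2 - 4*o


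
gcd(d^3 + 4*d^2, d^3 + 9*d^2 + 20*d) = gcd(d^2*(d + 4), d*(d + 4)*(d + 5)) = d^2 + 4*d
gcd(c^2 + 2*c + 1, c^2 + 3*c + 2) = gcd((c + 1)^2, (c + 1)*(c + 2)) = c + 1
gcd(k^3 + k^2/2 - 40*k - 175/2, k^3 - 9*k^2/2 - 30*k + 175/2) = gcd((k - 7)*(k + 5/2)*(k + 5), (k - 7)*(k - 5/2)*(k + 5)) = k^2 - 2*k - 35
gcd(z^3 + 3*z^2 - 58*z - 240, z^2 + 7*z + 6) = z + 6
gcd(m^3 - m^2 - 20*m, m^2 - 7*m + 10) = m - 5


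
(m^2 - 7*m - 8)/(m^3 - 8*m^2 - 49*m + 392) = (m + 1)/(m^2 - 49)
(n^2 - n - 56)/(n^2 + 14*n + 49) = (n - 8)/(n + 7)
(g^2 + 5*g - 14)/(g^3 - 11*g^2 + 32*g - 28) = (g + 7)/(g^2 - 9*g + 14)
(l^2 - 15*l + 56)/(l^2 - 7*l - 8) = (l - 7)/(l + 1)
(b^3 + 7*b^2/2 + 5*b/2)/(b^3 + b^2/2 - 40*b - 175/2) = b*(b + 1)/(b^2 - 2*b - 35)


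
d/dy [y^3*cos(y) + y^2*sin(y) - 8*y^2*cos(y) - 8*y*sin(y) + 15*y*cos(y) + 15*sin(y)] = -y^3*sin(y) + 8*y^2*sin(y) + 4*y^2*cos(y) - 13*y*sin(y) - 24*y*cos(y) - 8*sin(y) + 30*cos(y)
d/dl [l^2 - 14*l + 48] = 2*l - 14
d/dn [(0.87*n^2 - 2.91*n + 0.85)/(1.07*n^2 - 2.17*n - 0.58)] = (1.2258*n^2 - 2.8282*n + 3.5323)/(1.1449*n^4 - 4.6438*n^3 + 3.4677*n^2 + 2.5172*n + 0.3364)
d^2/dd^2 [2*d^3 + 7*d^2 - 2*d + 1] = 12*d + 14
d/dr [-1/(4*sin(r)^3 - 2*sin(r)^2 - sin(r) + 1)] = (12*sin(r)^2 - 4*sin(r) - 1)*cos(r)/(2*sin(r) - sin(3*r) + cos(2*r))^2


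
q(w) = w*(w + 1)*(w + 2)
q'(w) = w*(w + 1) + w*(w + 2) + (w + 1)*(w + 2)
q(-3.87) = -20.77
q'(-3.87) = 23.71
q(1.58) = 14.59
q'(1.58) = 18.97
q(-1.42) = 0.35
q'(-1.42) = -0.47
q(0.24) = 0.67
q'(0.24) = 3.61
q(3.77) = 103.76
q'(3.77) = 67.26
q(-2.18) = -0.46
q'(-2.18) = 3.18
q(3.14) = 66.82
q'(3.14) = 50.42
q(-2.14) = -0.34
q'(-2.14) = 2.90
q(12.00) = 2184.00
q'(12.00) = 506.00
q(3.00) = 60.00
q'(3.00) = 47.00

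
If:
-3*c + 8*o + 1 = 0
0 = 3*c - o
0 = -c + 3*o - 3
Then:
No Solution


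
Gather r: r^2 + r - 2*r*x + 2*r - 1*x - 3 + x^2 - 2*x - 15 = r^2 + r*(3 - 2*x) + x^2 - 3*x - 18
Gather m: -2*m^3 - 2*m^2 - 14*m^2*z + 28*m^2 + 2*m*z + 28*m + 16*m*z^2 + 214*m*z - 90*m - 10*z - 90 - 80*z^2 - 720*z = -2*m^3 + m^2*(26 - 14*z) + m*(16*z^2 + 216*z - 62) - 80*z^2 - 730*z - 90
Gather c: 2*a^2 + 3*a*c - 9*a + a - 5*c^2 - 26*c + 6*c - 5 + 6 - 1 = 2*a^2 - 8*a - 5*c^2 + c*(3*a - 20)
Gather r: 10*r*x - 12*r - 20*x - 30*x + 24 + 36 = r*(10*x - 12) - 50*x + 60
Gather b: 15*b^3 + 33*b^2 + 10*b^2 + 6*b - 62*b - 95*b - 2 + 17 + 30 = 15*b^3 + 43*b^2 - 151*b + 45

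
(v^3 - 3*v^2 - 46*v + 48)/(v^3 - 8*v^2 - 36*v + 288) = (v - 1)/(v - 6)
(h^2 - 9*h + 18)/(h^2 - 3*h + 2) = (h^2 - 9*h + 18)/(h^2 - 3*h + 2)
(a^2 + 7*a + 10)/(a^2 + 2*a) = (a + 5)/a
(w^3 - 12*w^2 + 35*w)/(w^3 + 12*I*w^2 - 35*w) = (w^2 - 12*w + 35)/(w^2 + 12*I*w - 35)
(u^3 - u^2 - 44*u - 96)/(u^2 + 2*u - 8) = (u^2 - 5*u - 24)/(u - 2)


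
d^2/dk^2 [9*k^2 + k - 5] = 18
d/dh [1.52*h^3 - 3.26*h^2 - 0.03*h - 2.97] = 4.56*h^2 - 6.52*h - 0.03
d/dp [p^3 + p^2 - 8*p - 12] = 3*p^2 + 2*p - 8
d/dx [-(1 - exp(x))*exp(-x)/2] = exp(-x)/2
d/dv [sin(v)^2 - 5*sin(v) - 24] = (2*sin(v) - 5)*cos(v)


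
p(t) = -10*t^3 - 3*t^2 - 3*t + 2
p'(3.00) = -291.00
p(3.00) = -304.00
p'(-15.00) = -6663.00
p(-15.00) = 33122.00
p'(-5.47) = -867.81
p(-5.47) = 1565.32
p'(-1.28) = -44.47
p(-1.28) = 21.90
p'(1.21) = -54.18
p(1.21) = -23.74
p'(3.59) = -411.18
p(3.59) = -510.12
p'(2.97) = -285.45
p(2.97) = -295.35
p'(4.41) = -612.90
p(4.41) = -927.24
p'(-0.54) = -8.51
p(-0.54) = 4.32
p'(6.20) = -1193.40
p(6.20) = -2515.20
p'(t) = -30*t^2 - 6*t - 3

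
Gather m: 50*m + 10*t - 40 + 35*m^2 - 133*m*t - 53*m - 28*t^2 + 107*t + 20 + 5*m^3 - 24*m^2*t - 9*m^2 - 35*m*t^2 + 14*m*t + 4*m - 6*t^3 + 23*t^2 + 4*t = 5*m^3 + m^2*(26 - 24*t) + m*(-35*t^2 - 119*t + 1) - 6*t^3 - 5*t^2 + 121*t - 20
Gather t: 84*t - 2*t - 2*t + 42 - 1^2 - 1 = 80*t + 40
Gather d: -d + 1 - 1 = -d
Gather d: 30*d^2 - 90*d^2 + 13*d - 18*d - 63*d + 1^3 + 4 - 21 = -60*d^2 - 68*d - 16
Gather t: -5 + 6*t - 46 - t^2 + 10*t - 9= -t^2 + 16*t - 60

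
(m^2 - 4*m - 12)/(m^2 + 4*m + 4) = (m - 6)/(m + 2)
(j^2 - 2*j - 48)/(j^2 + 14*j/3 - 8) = 3*(j - 8)/(3*j - 4)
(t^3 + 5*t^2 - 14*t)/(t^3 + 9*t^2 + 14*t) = (t - 2)/(t + 2)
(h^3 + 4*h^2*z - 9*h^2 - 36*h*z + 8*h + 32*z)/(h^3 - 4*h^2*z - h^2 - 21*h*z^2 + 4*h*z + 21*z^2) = (-h^2 - 4*h*z + 8*h + 32*z)/(-h^2 + 4*h*z + 21*z^2)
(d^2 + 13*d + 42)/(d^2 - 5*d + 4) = (d^2 + 13*d + 42)/(d^2 - 5*d + 4)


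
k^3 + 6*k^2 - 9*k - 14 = (k - 2)*(k + 1)*(k + 7)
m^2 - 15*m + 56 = (m - 8)*(m - 7)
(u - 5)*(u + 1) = u^2 - 4*u - 5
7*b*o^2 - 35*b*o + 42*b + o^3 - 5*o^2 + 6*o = (7*b + o)*(o - 3)*(o - 2)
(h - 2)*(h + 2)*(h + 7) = h^3 + 7*h^2 - 4*h - 28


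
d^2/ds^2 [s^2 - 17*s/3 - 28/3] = 2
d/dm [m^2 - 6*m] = 2*m - 6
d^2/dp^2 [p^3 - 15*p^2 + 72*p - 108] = 6*p - 30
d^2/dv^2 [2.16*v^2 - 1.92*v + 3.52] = 4.32000000000000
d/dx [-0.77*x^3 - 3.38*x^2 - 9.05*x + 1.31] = -2.31*x^2 - 6.76*x - 9.05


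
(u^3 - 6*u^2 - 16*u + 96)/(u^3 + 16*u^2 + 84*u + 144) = (u^2 - 10*u + 24)/(u^2 + 12*u + 36)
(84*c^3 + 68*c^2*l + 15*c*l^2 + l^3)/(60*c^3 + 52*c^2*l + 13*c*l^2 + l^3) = (7*c + l)/(5*c + l)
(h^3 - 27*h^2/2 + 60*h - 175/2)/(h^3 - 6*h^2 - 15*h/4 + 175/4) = 2*(h - 5)/(2*h + 5)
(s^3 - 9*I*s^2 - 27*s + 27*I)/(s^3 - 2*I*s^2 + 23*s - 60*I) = (s^2 - 6*I*s - 9)/(s^2 + I*s + 20)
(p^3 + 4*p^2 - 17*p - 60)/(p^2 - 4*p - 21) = (p^2 + p - 20)/(p - 7)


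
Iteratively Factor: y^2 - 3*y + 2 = (y - 2)*(y - 1)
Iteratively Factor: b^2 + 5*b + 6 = (b + 2)*(b + 3)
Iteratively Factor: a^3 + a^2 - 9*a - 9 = (a - 3)*(a^2 + 4*a + 3) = (a - 3)*(a + 1)*(a + 3)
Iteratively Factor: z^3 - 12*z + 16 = (z - 2)*(z^2 + 2*z - 8) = (z - 2)*(z + 4)*(z - 2)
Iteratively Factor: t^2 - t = (t - 1)*(t)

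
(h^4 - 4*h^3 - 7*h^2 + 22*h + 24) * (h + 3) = h^5 - h^4 - 19*h^3 + h^2 + 90*h + 72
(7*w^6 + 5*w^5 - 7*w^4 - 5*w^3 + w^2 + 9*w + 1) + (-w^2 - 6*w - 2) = 7*w^6 + 5*w^5 - 7*w^4 - 5*w^3 + 3*w - 1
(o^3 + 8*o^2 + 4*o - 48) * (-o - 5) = -o^4 - 13*o^3 - 44*o^2 + 28*o + 240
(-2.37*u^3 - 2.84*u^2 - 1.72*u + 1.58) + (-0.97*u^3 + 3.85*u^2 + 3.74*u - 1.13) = -3.34*u^3 + 1.01*u^2 + 2.02*u + 0.45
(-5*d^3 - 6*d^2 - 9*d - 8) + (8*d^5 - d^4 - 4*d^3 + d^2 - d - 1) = 8*d^5 - d^4 - 9*d^3 - 5*d^2 - 10*d - 9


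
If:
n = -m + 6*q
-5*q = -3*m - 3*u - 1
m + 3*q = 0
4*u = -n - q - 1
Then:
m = -3/86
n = 9/86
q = 1/86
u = -12/43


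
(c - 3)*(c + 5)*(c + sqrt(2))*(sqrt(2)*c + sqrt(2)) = sqrt(2)*c^4 + 2*c^3 + 3*sqrt(2)*c^3 - 13*sqrt(2)*c^2 + 6*c^2 - 26*c - 15*sqrt(2)*c - 30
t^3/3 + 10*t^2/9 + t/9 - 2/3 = (t/3 + 1)*(t - 2/3)*(t + 1)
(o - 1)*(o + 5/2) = o^2 + 3*o/2 - 5/2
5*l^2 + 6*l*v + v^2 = (l + v)*(5*l + v)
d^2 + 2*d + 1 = (d + 1)^2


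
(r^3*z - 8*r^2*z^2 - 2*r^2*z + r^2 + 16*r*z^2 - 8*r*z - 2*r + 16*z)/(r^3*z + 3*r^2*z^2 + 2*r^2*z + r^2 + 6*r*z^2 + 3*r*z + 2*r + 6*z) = (r^2 - 8*r*z - 2*r + 16*z)/(r^2 + 3*r*z + 2*r + 6*z)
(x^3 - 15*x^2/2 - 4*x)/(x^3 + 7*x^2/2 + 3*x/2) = (x - 8)/(x + 3)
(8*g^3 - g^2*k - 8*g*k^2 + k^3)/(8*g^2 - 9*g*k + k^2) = g + k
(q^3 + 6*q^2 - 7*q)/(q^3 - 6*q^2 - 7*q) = (-q^2 - 6*q + 7)/(-q^2 + 6*q + 7)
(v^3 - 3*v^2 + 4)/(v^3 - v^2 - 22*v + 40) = (v^2 - v - 2)/(v^2 + v - 20)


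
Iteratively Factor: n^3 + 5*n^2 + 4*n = (n + 1)*(n^2 + 4*n) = n*(n + 1)*(n + 4)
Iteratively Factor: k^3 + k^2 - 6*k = (k - 2)*(k^2 + 3*k) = (k - 2)*(k + 3)*(k)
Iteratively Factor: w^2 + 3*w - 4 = (w + 4)*(w - 1)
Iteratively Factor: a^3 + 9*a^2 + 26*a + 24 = (a + 3)*(a^2 + 6*a + 8) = (a + 2)*(a + 3)*(a + 4)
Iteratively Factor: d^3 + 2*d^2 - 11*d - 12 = (d + 4)*(d^2 - 2*d - 3) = (d + 1)*(d + 4)*(d - 3)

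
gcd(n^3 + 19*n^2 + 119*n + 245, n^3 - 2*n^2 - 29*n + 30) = n + 5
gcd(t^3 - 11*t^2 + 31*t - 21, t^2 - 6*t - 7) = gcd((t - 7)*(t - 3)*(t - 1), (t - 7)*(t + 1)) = t - 7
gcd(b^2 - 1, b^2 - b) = b - 1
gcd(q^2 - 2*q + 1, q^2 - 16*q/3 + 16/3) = 1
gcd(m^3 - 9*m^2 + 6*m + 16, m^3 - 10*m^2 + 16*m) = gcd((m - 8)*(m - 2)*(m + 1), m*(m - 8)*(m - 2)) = m^2 - 10*m + 16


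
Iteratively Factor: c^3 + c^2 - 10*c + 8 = (c + 4)*(c^2 - 3*c + 2) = (c - 1)*(c + 4)*(c - 2)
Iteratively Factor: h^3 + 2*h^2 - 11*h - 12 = (h - 3)*(h^2 + 5*h + 4) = (h - 3)*(h + 4)*(h + 1)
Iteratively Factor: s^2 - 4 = (s - 2)*(s + 2)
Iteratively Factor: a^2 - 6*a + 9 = (a - 3)*(a - 3)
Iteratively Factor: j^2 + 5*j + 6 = (j + 2)*(j + 3)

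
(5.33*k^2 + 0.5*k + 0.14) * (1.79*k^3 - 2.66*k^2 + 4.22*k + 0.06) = 9.5407*k^5 - 13.2828*k^4 + 21.4132*k^3 + 2.0574*k^2 + 0.6208*k + 0.0084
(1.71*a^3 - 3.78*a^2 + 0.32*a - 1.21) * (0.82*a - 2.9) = 1.4022*a^4 - 8.0586*a^3 + 11.2244*a^2 - 1.9202*a + 3.509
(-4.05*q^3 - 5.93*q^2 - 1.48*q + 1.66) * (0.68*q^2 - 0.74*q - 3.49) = -2.754*q^5 - 1.0354*q^4 + 17.5163*q^3 + 22.9197*q^2 + 3.9368*q - 5.7934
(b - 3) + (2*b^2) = 2*b^2 + b - 3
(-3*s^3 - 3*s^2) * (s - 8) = -3*s^4 + 21*s^3 + 24*s^2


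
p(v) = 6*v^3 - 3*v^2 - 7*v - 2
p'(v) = 18*v^2 - 6*v - 7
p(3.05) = 118.98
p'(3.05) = 142.14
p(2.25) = 35.41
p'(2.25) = 70.62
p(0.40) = -4.90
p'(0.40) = -6.52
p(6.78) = 1682.63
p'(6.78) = 779.75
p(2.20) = 31.97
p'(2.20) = 66.92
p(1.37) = -1.79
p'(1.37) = 18.56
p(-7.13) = -2279.40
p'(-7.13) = 950.84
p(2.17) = 29.99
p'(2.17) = 64.74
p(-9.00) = -4556.00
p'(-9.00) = 1505.00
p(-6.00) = -1364.00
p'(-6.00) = 677.00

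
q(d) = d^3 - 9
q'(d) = 3*d^2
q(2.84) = 13.91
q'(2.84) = 24.20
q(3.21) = 24.08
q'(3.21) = 30.91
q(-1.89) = -15.75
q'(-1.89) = 10.72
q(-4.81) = -120.28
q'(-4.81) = 69.41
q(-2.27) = -20.70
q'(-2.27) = 15.46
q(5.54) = 161.03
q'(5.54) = 92.07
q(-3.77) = -62.58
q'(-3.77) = 42.64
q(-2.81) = -31.19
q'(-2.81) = 23.69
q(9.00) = 720.00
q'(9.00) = 243.00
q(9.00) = 720.00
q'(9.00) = 243.00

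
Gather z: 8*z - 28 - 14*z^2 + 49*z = -14*z^2 + 57*z - 28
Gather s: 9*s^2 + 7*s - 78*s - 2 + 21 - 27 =9*s^2 - 71*s - 8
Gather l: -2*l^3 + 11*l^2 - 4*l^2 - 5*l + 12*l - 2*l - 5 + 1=-2*l^3 + 7*l^2 + 5*l - 4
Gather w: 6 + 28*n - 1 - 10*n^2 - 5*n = -10*n^2 + 23*n + 5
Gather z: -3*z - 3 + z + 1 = -2*z - 2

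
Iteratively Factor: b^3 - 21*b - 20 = (b - 5)*(b^2 + 5*b + 4) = (b - 5)*(b + 4)*(b + 1)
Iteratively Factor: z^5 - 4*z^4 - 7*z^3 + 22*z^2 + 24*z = (z - 3)*(z^4 - z^3 - 10*z^2 - 8*z) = (z - 3)*(z + 1)*(z^3 - 2*z^2 - 8*z) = (z - 3)*(z + 1)*(z + 2)*(z^2 - 4*z) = z*(z - 3)*(z + 1)*(z + 2)*(z - 4)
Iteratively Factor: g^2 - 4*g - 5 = (g + 1)*(g - 5)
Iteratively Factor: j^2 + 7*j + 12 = (j + 3)*(j + 4)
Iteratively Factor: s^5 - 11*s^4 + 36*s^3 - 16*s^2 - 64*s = (s + 1)*(s^4 - 12*s^3 + 48*s^2 - 64*s) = (s - 4)*(s + 1)*(s^3 - 8*s^2 + 16*s) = (s - 4)^2*(s + 1)*(s^2 - 4*s) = s*(s - 4)^2*(s + 1)*(s - 4)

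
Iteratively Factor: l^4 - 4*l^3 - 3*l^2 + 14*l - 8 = (l - 1)*(l^3 - 3*l^2 - 6*l + 8) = (l - 1)*(l + 2)*(l^2 - 5*l + 4) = (l - 4)*(l - 1)*(l + 2)*(l - 1)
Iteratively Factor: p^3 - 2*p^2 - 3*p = (p + 1)*(p^2 - 3*p) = p*(p + 1)*(p - 3)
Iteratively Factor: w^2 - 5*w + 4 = (w - 4)*(w - 1)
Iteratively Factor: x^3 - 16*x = (x - 4)*(x^2 + 4*x) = (x - 4)*(x + 4)*(x)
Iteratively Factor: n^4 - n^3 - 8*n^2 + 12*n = (n - 2)*(n^3 + n^2 - 6*n) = (n - 2)^2*(n^2 + 3*n) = n*(n - 2)^2*(n + 3)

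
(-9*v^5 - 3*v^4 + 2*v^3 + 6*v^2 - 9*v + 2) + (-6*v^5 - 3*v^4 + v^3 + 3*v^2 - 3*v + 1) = -15*v^5 - 6*v^4 + 3*v^3 + 9*v^2 - 12*v + 3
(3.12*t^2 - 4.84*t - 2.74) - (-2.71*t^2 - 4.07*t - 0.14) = 5.83*t^2 - 0.77*t - 2.6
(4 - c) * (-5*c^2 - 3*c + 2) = 5*c^3 - 17*c^2 - 14*c + 8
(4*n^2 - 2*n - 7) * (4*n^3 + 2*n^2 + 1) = 16*n^5 - 32*n^3 - 10*n^2 - 2*n - 7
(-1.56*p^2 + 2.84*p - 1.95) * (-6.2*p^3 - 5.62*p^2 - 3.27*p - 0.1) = 9.672*p^5 - 8.8408*p^4 + 1.2304*p^3 + 1.8282*p^2 + 6.0925*p + 0.195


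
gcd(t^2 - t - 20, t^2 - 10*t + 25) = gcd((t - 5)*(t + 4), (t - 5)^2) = t - 5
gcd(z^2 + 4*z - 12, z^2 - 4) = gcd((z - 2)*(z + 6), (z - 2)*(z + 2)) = z - 2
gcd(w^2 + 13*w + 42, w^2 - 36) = w + 6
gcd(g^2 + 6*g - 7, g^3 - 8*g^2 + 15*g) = 1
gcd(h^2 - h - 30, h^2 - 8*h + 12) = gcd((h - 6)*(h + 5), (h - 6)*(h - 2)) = h - 6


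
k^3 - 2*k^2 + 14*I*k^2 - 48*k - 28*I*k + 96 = (k - 2)*(k + 6*I)*(k + 8*I)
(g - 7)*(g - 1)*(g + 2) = g^3 - 6*g^2 - 9*g + 14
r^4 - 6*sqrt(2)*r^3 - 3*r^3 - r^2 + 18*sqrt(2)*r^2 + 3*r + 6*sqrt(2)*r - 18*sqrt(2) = (r - 3)*(r - 1)*(r + 1)*(r - 6*sqrt(2))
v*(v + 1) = v^2 + v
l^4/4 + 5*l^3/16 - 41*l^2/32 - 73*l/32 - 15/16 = (l/4 + 1/2)*(l - 5/2)*(l + 3/4)*(l + 1)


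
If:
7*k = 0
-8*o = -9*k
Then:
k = 0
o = 0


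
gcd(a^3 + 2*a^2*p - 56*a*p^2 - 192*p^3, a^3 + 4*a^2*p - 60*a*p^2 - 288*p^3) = -a^2 + 2*a*p + 48*p^2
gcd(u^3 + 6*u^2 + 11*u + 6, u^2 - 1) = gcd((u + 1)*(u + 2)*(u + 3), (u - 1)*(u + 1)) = u + 1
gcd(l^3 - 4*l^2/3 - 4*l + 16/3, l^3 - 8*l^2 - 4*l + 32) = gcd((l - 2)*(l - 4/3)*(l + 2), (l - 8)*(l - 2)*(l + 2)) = l^2 - 4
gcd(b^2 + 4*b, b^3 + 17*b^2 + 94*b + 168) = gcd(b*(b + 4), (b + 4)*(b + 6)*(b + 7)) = b + 4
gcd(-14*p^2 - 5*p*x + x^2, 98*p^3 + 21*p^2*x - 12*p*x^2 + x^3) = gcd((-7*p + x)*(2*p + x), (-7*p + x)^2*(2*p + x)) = -14*p^2 - 5*p*x + x^2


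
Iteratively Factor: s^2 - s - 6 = (s - 3)*(s + 2)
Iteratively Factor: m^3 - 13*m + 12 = (m - 3)*(m^2 + 3*m - 4) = (m - 3)*(m + 4)*(m - 1)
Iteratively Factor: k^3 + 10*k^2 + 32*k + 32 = (k + 2)*(k^2 + 8*k + 16) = (k + 2)*(k + 4)*(k + 4)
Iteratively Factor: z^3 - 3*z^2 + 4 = (z - 2)*(z^2 - z - 2) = (z - 2)*(z + 1)*(z - 2)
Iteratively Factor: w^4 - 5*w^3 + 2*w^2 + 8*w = (w)*(w^3 - 5*w^2 + 2*w + 8) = w*(w - 4)*(w^2 - w - 2) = w*(w - 4)*(w - 2)*(w + 1)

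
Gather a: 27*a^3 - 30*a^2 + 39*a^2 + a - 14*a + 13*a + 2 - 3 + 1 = 27*a^3 + 9*a^2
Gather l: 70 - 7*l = 70 - 7*l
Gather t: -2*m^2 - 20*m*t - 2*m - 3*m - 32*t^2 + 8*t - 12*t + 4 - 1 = -2*m^2 - 5*m - 32*t^2 + t*(-20*m - 4) + 3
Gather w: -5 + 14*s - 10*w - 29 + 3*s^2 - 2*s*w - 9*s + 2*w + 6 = 3*s^2 + 5*s + w*(-2*s - 8) - 28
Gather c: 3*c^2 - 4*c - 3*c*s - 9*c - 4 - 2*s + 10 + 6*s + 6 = 3*c^2 + c*(-3*s - 13) + 4*s + 12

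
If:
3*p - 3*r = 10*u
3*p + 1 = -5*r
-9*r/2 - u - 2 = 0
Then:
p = 58/111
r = -19/37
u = 23/74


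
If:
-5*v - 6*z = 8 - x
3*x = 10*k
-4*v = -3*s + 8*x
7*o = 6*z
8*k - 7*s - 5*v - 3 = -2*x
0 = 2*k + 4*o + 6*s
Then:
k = 150/1067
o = -633/1067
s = 372/1067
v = -721/1067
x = 500/1067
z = -1477/2134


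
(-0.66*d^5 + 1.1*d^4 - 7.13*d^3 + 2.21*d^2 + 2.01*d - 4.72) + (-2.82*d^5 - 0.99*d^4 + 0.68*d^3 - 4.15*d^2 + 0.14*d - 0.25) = -3.48*d^5 + 0.11*d^4 - 6.45*d^3 - 1.94*d^2 + 2.15*d - 4.97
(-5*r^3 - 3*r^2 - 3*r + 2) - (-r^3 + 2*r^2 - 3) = -4*r^3 - 5*r^2 - 3*r + 5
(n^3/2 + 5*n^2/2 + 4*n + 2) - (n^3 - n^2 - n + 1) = -n^3/2 + 7*n^2/2 + 5*n + 1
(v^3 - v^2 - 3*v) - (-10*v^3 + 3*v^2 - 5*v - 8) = 11*v^3 - 4*v^2 + 2*v + 8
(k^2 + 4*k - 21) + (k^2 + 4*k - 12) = 2*k^2 + 8*k - 33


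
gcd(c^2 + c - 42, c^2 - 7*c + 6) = c - 6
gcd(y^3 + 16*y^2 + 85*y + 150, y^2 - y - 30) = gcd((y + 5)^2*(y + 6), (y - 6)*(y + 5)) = y + 5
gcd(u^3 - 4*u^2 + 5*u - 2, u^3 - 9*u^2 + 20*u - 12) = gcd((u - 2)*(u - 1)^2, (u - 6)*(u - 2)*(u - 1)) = u^2 - 3*u + 2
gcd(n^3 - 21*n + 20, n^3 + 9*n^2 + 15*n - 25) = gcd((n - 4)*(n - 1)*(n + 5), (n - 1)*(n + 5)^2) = n^2 + 4*n - 5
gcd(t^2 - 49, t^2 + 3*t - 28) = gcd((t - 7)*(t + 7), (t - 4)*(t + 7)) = t + 7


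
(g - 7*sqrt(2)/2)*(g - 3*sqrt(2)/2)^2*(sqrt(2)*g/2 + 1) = sqrt(2)*g^4/2 - 11*g^3/2 + 25*sqrt(2)*g^2/4 + 39*g/4 - 63*sqrt(2)/4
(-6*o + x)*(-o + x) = 6*o^2 - 7*o*x + x^2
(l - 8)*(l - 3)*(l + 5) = l^3 - 6*l^2 - 31*l + 120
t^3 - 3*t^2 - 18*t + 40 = (t - 5)*(t - 2)*(t + 4)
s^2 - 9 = (s - 3)*(s + 3)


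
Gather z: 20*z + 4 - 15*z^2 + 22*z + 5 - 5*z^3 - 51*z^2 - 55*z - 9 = -5*z^3 - 66*z^2 - 13*z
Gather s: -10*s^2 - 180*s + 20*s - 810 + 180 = -10*s^2 - 160*s - 630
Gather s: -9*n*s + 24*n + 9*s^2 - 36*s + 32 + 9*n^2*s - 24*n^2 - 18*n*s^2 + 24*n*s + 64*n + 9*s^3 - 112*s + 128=-24*n^2 + 88*n + 9*s^3 + s^2*(9 - 18*n) + s*(9*n^2 + 15*n - 148) + 160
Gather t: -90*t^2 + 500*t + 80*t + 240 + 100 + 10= -90*t^2 + 580*t + 350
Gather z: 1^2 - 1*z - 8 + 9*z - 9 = 8*z - 16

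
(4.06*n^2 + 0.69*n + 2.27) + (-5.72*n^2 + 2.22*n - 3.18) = -1.66*n^2 + 2.91*n - 0.91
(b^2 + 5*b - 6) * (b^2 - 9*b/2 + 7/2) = b^4 + b^3/2 - 25*b^2 + 89*b/2 - 21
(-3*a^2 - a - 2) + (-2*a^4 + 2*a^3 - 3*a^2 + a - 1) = -2*a^4 + 2*a^3 - 6*a^2 - 3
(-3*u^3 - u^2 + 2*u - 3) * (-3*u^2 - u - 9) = 9*u^5 + 6*u^4 + 22*u^3 + 16*u^2 - 15*u + 27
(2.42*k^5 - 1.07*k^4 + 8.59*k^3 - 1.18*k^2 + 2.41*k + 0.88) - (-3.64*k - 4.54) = 2.42*k^5 - 1.07*k^4 + 8.59*k^3 - 1.18*k^2 + 6.05*k + 5.42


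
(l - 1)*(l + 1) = l^2 - 1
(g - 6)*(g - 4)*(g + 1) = g^3 - 9*g^2 + 14*g + 24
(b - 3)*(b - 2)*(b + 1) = b^3 - 4*b^2 + b + 6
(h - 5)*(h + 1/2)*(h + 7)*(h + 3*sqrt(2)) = h^4 + 5*h^3/2 + 3*sqrt(2)*h^3 - 34*h^2 + 15*sqrt(2)*h^2/2 - 102*sqrt(2)*h - 35*h/2 - 105*sqrt(2)/2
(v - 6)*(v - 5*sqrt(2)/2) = v^2 - 6*v - 5*sqrt(2)*v/2 + 15*sqrt(2)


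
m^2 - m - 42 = (m - 7)*(m + 6)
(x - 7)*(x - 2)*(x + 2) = x^3 - 7*x^2 - 4*x + 28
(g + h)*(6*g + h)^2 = 36*g^3 + 48*g^2*h + 13*g*h^2 + h^3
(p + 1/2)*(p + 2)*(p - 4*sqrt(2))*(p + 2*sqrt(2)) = p^4 - 2*sqrt(2)*p^3 + 5*p^3/2 - 15*p^2 - 5*sqrt(2)*p^2 - 40*p - 2*sqrt(2)*p - 16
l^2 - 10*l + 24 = (l - 6)*(l - 4)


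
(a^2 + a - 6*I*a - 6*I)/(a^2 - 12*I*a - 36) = (a + 1)/(a - 6*I)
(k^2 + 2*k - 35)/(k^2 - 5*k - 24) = (-k^2 - 2*k + 35)/(-k^2 + 5*k + 24)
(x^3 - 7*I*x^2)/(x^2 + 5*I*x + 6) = x^2*(x - 7*I)/(x^2 + 5*I*x + 6)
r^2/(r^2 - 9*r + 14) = r^2/(r^2 - 9*r + 14)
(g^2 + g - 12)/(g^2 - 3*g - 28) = (g - 3)/(g - 7)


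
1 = 1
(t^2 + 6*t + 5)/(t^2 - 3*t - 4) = (t + 5)/(t - 4)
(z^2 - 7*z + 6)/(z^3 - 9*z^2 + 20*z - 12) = 1/(z - 2)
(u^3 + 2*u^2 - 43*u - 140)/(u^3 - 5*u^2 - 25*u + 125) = (u^2 - 3*u - 28)/(u^2 - 10*u + 25)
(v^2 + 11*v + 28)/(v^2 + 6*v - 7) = (v + 4)/(v - 1)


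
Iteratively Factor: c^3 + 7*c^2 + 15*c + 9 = (c + 3)*(c^2 + 4*c + 3) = (c + 3)^2*(c + 1)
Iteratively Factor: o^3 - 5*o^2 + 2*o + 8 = (o - 4)*(o^2 - o - 2) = (o - 4)*(o - 2)*(o + 1)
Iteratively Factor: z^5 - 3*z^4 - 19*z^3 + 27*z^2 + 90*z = (z)*(z^4 - 3*z^3 - 19*z^2 + 27*z + 90) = z*(z + 2)*(z^3 - 5*z^2 - 9*z + 45) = z*(z - 5)*(z + 2)*(z^2 - 9) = z*(z - 5)*(z - 3)*(z + 2)*(z + 3)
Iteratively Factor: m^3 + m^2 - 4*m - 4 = (m - 2)*(m^2 + 3*m + 2) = (m - 2)*(m + 2)*(m + 1)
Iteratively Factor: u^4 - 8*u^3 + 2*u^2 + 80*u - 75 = (u - 5)*(u^3 - 3*u^2 - 13*u + 15) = (u - 5)*(u - 1)*(u^2 - 2*u - 15) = (u - 5)^2*(u - 1)*(u + 3)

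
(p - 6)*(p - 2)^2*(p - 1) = p^4 - 11*p^3 + 38*p^2 - 52*p + 24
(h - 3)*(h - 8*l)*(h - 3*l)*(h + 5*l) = h^4 - 6*h^3*l - 3*h^3 - 31*h^2*l^2 + 18*h^2*l + 120*h*l^3 + 93*h*l^2 - 360*l^3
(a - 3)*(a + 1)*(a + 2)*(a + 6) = a^4 + 6*a^3 - 7*a^2 - 48*a - 36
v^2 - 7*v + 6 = (v - 6)*(v - 1)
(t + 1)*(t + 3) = t^2 + 4*t + 3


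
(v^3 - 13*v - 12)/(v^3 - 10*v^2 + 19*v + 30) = (v^2 - v - 12)/(v^2 - 11*v + 30)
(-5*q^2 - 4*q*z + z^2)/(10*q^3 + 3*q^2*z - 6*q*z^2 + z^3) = 1/(-2*q + z)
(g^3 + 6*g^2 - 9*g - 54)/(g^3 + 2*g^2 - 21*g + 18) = (g + 3)/(g - 1)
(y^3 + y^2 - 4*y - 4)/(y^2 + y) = y - 4/y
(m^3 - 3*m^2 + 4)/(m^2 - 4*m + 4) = m + 1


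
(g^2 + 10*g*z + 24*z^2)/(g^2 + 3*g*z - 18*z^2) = (-g - 4*z)/(-g + 3*z)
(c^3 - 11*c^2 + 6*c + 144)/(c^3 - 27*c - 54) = (c - 8)/(c + 3)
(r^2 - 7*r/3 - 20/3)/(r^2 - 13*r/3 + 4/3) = (3*r + 5)/(3*r - 1)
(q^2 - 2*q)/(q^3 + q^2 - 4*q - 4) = q/(q^2 + 3*q + 2)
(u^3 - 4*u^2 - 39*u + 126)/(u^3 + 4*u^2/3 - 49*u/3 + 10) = 3*(u^2 - u - 42)/(3*u^2 + 13*u - 10)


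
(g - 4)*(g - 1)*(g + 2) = g^3 - 3*g^2 - 6*g + 8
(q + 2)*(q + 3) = q^2 + 5*q + 6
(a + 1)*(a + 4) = a^2 + 5*a + 4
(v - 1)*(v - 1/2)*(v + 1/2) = v^3 - v^2 - v/4 + 1/4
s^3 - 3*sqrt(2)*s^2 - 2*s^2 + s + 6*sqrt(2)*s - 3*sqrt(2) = (s - 1)^2*(s - 3*sqrt(2))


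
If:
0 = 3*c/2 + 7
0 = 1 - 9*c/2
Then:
No Solution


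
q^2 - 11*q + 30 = (q - 6)*(q - 5)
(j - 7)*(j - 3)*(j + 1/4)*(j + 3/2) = j^4 - 33*j^3/4 + 31*j^2/8 + 33*j + 63/8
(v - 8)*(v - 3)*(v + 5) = v^3 - 6*v^2 - 31*v + 120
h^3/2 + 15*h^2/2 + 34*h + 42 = (h/2 + 1)*(h + 6)*(h + 7)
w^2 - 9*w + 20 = (w - 5)*(w - 4)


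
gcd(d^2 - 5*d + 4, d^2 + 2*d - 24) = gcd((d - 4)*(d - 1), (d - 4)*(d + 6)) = d - 4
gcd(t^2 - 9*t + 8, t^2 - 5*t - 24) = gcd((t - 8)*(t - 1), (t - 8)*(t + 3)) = t - 8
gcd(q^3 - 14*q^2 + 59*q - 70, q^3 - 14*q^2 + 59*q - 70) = q^3 - 14*q^2 + 59*q - 70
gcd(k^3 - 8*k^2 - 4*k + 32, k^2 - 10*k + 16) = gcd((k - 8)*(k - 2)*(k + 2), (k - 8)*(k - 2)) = k^2 - 10*k + 16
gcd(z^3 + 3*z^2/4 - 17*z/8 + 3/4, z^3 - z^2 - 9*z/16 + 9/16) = z - 3/4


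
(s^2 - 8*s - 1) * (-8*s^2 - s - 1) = -8*s^4 + 63*s^3 + 15*s^2 + 9*s + 1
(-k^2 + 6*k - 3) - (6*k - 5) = 2 - k^2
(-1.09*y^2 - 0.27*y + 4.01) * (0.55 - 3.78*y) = 4.1202*y^3 + 0.4211*y^2 - 15.3063*y + 2.2055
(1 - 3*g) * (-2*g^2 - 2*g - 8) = 6*g^3 + 4*g^2 + 22*g - 8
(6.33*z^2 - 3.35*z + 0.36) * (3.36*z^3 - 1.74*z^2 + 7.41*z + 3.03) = 21.2688*z^5 - 22.2702*z^4 + 53.9439*z^3 - 6.27*z^2 - 7.4829*z + 1.0908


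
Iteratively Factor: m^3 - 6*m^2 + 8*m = (m - 2)*(m^2 - 4*m) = m*(m - 2)*(m - 4)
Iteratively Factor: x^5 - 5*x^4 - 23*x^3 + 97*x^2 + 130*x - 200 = (x + 4)*(x^4 - 9*x^3 + 13*x^2 + 45*x - 50) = (x - 5)*(x + 4)*(x^3 - 4*x^2 - 7*x + 10) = (x - 5)*(x + 2)*(x + 4)*(x^2 - 6*x + 5) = (x - 5)*(x - 1)*(x + 2)*(x + 4)*(x - 5)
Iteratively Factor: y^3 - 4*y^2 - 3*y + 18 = (y - 3)*(y^2 - y - 6) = (y - 3)*(y + 2)*(y - 3)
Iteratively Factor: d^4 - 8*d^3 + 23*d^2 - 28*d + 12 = (d - 1)*(d^3 - 7*d^2 + 16*d - 12) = (d - 2)*(d - 1)*(d^2 - 5*d + 6) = (d - 2)^2*(d - 1)*(d - 3)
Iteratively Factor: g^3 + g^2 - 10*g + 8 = (g + 4)*(g^2 - 3*g + 2) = (g - 2)*(g + 4)*(g - 1)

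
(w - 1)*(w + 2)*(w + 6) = w^3 + 7*w^2 + 4*w - 12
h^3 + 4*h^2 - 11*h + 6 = (h - 1)^2*(h + 6)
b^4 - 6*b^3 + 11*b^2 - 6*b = b*(b - 3)*(b - 2)*(b - 1)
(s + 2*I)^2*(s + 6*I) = s^3 + 10*I*s^2 - 28*s - 24*I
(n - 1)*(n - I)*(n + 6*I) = n^3 - n^2 + 5*I*n^2 + 6*n - 5*I*n - 6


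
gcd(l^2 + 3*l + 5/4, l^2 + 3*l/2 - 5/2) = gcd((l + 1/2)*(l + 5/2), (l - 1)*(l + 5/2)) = l + 5/2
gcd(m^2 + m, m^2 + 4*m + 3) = m + 1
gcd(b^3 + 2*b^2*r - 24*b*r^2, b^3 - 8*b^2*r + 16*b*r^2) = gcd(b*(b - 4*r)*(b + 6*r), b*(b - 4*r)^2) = -b^2 + 4*b*r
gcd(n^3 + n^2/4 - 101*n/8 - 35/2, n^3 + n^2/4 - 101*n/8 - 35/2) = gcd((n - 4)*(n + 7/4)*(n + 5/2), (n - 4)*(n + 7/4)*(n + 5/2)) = n^3 + n^2/4 - 101*n/8 - 35/2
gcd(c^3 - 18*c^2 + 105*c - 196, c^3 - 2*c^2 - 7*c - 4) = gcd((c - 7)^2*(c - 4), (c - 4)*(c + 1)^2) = c - 4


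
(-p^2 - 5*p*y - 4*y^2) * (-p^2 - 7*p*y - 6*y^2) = p^4 + 12*p^3*y + 45*p^2*y^2 + 58*p*y^3 + 24*y^4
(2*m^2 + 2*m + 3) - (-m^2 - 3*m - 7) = 3*m^2 + 5*m + 10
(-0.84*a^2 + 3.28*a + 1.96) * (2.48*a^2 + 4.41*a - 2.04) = -2.0832*a^4 + 4.43*a^3 + 21.0392*a^2 + 1.9524*a - 3.9984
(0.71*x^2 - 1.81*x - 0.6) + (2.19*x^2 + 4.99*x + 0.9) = 2.9*x^2 + 3.18*x + 0.3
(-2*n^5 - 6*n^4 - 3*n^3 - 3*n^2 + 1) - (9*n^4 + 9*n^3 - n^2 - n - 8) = -2*n^5 - 15*n^4 - 12*n^3 - 2*n^2 + n + 9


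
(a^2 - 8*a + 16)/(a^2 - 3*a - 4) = (a - 4)/(a + 1)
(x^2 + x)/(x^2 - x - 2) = x/(x - 2)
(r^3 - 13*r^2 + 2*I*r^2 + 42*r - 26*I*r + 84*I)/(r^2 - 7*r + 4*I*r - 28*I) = (r^2 + 2*r*(-3 + I) - 12*I)/(r + 4*I)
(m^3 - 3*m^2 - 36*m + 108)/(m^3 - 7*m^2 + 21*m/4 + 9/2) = 4*(m^2 + 3*m - 18)/(4*m^2 - 4*m - 3)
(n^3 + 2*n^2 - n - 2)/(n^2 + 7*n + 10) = (n^2 - 1)/(n + 5)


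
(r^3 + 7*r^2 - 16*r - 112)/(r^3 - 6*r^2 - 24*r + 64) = (r^2 + 3*r - 28)/(r^2 - 10*r + 16)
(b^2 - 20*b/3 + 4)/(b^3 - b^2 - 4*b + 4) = (b^2 - 20*b/3 + 4)/(b^3 - b^2 - 4*b + 4)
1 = 1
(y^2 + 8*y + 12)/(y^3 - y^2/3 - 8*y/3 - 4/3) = 3*(y^2 + 8*y + 12)/(3*y^3 - y^2 - 8*y - 4)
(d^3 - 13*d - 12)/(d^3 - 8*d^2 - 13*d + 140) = (d^3 - 13*d - 12)/(d^3 - 8*d^2 - 13*d + 140)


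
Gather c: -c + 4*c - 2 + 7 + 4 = 3*c + 9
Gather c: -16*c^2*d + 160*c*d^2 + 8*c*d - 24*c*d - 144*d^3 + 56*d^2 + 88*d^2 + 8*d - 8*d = -16*c^2*d + c*(160*d^2 - 16*d) - 144*d^3 + 144*d^2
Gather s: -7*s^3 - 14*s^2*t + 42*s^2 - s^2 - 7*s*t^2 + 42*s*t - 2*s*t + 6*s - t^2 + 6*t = -7*s^3 + s^2*(41 - 14*t) + s*(-7*t^2 + 40*t + 6) - t^2 + 6*t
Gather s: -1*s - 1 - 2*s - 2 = -3*s - 3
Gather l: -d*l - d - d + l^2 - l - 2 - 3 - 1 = -2*d + l^2 + l*(-d - 1) - 6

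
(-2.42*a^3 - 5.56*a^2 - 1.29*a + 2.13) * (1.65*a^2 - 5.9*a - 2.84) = -3.993*a^5 + 5.104*a^4 + 37.5483*a^3 + 26.9159*a^2 - 8.9034*a - 6.0492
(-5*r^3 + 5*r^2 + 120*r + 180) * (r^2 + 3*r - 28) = -5*r^5 - 10*r^4 + 275*r^3 + 400*r^2 - 2820*r - 5040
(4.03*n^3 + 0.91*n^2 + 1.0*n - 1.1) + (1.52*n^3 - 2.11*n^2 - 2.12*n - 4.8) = 5.55*n^3 - 1.2*n^2 - 1.12*n - 5.9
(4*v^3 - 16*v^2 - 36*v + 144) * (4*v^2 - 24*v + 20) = 16*v^5 - 160*v^4 + 320*v^3 + 1120*v^2 - 4176*v + 2880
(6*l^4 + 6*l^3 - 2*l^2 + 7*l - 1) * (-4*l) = -24*l^5 - 24*l^4 + 8*l^3 - 28*l^2 + 4*l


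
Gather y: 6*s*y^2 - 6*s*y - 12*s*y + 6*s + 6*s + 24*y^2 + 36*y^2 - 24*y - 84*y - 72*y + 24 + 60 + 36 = 12*s + y^2*(6*s + 60) + y*(-18*s - 180) + 120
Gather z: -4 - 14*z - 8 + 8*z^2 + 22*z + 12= 8*z^2 + 8*z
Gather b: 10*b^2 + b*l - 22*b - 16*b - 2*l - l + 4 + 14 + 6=10*b^2 + b*(l - 38) - 3*l + 24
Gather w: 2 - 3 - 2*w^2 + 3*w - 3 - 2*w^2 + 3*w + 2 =-4*w^2 + 6*w - 2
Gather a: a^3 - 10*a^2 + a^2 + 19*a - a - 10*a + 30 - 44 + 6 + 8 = a^3 - 9*a^2 + 8*a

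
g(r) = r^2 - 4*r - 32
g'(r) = 2*r - 4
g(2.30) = -35.91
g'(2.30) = 0.60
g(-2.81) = -12.86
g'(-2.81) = -9.62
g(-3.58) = -4.86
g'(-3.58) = -11.16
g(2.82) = -35.33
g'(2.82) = 1.64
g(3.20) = -34.56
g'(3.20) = 2.40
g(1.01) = -35.02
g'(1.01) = -1.98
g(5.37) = -24.64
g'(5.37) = 6.74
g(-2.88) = -12.19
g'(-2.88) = -9.76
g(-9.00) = 85.00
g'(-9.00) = -22.00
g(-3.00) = -11.00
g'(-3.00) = -10.00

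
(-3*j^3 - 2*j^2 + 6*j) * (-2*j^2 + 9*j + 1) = 6*j^5 - 23*j^4 - 33*j^3 + 52*j^2 + 6*j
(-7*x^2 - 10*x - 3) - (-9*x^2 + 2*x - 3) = 2*x^2 - 12*x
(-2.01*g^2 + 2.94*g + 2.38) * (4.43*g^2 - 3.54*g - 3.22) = -8.9043*g^4 + 20.1396*g^3 + 6.608*g^2 - 17.892*g - 7.6636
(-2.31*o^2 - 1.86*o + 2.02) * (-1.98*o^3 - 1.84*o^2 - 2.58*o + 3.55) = 4.5738*o^5 + 7.9332*o^4 + 5.3826*o^3 - 7.1185*o^2 - 11.8146*o + 7.171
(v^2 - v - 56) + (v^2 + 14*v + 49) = 2*v^2 + 13*v - 7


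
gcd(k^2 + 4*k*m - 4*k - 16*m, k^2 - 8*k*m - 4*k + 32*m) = k - 4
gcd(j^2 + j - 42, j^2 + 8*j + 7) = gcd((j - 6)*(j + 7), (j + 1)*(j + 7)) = j + 7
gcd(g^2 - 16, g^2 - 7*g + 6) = 1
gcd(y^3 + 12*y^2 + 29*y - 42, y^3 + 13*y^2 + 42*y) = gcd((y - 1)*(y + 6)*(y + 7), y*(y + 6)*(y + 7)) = y^2 + 13*y + 42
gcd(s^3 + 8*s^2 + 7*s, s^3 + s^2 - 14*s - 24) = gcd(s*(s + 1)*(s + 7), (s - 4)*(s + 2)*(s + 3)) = 1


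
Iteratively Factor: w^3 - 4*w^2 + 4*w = (w - 2)*(w^2 - 2*w) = w*(w - 2)*(w - 2)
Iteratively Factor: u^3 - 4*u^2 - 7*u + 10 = (u - 1)*(u^2 - 3*u - 10) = (u - 1)*(u + 2)*(u - 5)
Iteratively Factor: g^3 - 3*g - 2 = (g - 2)*(g^2 + 2*g + 1) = (g - 2)*(g + 1)*(g + 1)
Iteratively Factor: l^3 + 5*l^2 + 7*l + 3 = (l + 1)*(l^2 + 4*l + 3) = (l + 1)*(l + 3)*(l + 1)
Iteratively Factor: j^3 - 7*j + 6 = (j - 2)*(j^2 + 2*j - 3) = (j - 2)*(j - 1)*(j + 3)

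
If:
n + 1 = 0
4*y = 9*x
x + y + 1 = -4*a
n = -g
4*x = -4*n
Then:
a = -17/16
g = 1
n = -1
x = 1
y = 9/4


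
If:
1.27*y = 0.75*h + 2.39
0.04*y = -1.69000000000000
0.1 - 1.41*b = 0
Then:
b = 0.07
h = -74.73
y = -42.25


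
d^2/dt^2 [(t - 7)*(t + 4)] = 2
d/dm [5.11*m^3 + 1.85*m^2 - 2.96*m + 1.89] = 15.33*m^2 + 3.7*m - 2.96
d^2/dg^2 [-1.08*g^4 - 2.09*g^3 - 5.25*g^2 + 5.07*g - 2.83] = -12.96*g^2 - 12.54*g - 10.5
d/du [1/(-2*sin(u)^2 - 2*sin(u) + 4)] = (2*sin(u) + 1)*cos(u)/(2*(sin(u)^2 + sin(u) - 2)^2)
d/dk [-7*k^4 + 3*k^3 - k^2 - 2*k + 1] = -28*k^3 + 9*k^2 - 2*k - 2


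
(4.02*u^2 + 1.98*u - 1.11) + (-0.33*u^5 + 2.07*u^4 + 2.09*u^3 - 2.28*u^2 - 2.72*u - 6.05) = -0.33*u^5 + 2.07*u^4 + 2.09*u^3 + 1.74*u^2 - 0.74*u - 7.16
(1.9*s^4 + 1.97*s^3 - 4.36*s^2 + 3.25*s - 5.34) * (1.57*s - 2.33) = 2.983*s^5 - 1.3341*s^4 - 11.4353*s^3 + 15.2613*s^2 - 15.9563*s + 12.4422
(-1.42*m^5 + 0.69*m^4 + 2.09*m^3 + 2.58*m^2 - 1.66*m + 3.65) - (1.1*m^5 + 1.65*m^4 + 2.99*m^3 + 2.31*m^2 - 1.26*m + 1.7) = -2.52*m^5 - 0.96*m^4 - 0.9*m^3 + 0.27*m^2 - 0.4*m + 1.95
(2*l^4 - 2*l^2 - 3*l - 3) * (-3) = -6*l^4 + 6*l^2 + 9*l + 9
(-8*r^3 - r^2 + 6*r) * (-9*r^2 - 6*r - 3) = 72*r^5 + 57*r^4 - 24*r^3 - 33*r^2 - 18*r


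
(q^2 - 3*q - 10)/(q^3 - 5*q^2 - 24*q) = (-q^2 + 3*q + 10)/(q*(-q^2 + 5*q + 24))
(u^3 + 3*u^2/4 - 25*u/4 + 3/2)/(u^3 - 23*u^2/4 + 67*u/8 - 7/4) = 2*(u + 3)/(2*u - 7)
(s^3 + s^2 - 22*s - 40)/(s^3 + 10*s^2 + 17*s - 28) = (s^2 - 3*s - 10)/(s^2 + 6*s - 7)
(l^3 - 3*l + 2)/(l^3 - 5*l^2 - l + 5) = (l^2 + l - 2)/(l^2 - 4*l - 5)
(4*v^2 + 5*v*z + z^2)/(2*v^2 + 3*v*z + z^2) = (4*v + z)/(2*v + z)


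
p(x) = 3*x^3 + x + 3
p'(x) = 9*x^2 + 1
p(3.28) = 112.14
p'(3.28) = 97.83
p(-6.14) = -697.57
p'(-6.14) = 340.30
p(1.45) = 13.60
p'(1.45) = 19.92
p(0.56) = 4.09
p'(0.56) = 3.82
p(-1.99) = -22.63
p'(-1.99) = 36.64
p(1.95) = 27.19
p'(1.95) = 35.22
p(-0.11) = 2.89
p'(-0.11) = 1.11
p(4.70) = 319.17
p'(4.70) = 199.81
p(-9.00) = -2193.00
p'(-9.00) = 730.00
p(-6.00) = -651.00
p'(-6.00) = 325.00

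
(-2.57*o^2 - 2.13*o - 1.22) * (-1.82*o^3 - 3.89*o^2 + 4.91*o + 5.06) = 4.6774*o^5 + 13.8739*o^4 - 2.1126*o^3 - 18.7167*o^2 - 16.768*o - 6.1732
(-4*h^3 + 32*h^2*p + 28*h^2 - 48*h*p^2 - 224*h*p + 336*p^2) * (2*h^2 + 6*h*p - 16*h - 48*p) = -8*h^5 + 40*h^4*p + 120*h^4 + 96*h^3*p^2 - 600*h^3*p - 448*h^3 - 288*h^2*p^3 - 1440*h^2*p^2 + 2240*h^2*p + 4320*h*p^3 + 5376*h*p^2 - 16128*p^3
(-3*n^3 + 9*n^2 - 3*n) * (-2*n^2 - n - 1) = 6*n^5 - 15*n^4 - 6*n^2 + 3*n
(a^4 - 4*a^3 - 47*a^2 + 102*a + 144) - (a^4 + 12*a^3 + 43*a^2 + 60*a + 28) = -16*a^3 - 90*a^2 + 42*a + 116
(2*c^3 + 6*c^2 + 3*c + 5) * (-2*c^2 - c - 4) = -4*c^5 - 14*c^4 - 20*c^3 - 37*c^2 - 17*c - 20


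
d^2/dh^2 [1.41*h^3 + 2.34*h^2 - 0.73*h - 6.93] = 8.46*h + 4.68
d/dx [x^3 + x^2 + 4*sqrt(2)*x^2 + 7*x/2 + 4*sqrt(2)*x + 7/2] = 3*x^2 + 2*x + 8*sqrt(2)*x + 7/2 + 4*sqrt(2)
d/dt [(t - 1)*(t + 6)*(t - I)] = 3*t^2 + 2*t*(5 - I) - 6 - 5*I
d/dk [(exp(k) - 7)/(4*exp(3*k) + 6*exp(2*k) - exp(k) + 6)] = (-(exp(k) - 7)*(12*exp(2*k) + 12*exp(k) - 1) + 4*exp(3*k) + 6*exp(2*k) - exp(k) + 6)*exp(k)/(4*exp(3*k) + 6*exp(2*k) - exp(k) + 6)^2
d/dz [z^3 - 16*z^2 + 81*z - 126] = 3*z^2 - 32*z + 81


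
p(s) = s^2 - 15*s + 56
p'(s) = 2*s - 15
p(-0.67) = 66.50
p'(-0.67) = -16.34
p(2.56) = 24.15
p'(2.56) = -9.88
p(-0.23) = 59.50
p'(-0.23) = -15.46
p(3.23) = 17.98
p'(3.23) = -8.54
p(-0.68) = 66.66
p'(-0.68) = -16.36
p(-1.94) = 88.86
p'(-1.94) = -18.88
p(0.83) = 44.24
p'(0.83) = -13.34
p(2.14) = 28.48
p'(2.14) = -10.72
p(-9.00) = 272.00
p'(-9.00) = -33.00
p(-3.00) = 110.00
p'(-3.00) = -21.00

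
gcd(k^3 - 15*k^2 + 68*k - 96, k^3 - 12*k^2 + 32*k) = k^2 - 12*k + 32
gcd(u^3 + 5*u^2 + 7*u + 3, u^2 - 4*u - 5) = u + 1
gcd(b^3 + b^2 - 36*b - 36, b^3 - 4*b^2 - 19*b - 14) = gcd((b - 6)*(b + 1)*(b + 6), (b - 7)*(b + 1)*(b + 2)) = b + 1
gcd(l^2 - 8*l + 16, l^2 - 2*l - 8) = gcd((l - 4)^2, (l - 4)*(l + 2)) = l - 4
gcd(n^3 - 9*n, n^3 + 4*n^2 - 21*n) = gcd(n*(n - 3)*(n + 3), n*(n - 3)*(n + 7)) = n^2 - 3*n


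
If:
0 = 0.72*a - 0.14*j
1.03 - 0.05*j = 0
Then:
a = 4.01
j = 20.60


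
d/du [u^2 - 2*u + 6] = 2*u - 2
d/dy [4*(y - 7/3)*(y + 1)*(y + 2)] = 12*y^2 + 16*y/3 - 20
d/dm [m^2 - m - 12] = 2*m - 1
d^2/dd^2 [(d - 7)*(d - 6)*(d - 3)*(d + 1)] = 12*d^2 - 90*d + 130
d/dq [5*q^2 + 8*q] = 10*q + 8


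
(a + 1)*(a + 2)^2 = a^3 + 5*a^2 + 8*a + 4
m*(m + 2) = m^2 + 2*m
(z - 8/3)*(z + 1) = z^2 - 5*z/3 - 8/3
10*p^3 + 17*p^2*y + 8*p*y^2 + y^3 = (p + y)*(2*p + y)*(5*p + y)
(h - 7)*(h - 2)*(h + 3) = h^3 - 6*h^2 - 13*h + 42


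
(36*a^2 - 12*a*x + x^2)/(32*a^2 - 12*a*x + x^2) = (36*a^2 - 12*a*x + x^2)/(32*a^2 - 12*a*x + x^2)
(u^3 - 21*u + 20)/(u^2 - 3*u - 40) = (u^2 - 5*u + 4)/(u - 8)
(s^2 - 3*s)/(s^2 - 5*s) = (s - 3)/(s - 5)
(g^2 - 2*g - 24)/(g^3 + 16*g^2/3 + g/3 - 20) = 3*(g - 6)/(3*g^2 + 4*g - 15)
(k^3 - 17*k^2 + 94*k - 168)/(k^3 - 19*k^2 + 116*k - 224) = (k - 6)/(k - 8)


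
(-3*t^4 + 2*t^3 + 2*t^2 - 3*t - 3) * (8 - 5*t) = 15*t^5 - 34*t^4 + 6*t^3 + 31*t^2 - 9*t - 24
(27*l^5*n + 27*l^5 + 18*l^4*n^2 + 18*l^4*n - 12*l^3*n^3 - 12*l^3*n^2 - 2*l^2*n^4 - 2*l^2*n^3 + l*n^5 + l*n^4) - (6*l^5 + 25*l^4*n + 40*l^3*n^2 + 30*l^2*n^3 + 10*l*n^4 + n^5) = 27*l^5*n + 21*l^5 + 18*l^4*n^2 - 7*l^4*n - 12*l^3*n^3 - 52*l^3*n^2 - 2*l^2*n^4 - 32*l^2*n^3 + l*n^5 - 9*l*n^4 - n^5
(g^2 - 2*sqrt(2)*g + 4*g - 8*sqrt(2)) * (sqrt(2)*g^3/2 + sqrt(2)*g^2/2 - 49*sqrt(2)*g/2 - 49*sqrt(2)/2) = sqrt(2)*g^5/2 - 2*g^4 + 5*sqrt(2)*g^4/2 - 45*sqrt(2)*g^3/2 - 10*g^3 - 245*sqrt(2)*g^2/2 + 90*g^2 - 98*sqrt(2)*g + 490*g + 392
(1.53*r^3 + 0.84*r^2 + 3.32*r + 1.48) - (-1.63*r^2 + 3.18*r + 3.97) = 1.53*r^3 + 2.47*r^2 + 0.14*r - 2.49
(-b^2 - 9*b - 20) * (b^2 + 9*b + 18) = -b^4 - 18*b^3 - 119*b^2 - 342*b - 360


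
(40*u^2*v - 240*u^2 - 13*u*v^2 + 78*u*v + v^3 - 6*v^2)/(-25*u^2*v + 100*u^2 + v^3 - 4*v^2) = (-8*u*v + 48*u + v^2 - 6*v)/(5*u*v - 20*u + v^2 - 4*v)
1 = 1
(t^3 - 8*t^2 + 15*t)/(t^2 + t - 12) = t*(t - 5)/(t + 4)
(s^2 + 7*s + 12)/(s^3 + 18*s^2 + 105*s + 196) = (s + 3)/(s^2 + 14*s + 49)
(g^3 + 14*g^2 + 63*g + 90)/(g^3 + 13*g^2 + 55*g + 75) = (g + 6)/(g + 5)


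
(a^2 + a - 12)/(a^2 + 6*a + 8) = (a - 3)/(a + 2)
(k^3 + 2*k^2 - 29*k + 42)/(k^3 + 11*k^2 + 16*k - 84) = (k - 3)/(k + 6)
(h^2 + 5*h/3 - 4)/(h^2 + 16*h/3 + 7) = (3*h - 4)/(3*h + 7)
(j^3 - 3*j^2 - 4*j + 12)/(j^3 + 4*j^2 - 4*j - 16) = (j - 3)/(j + 4)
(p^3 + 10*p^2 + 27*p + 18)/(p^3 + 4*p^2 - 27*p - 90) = (p + 1)/(p - 5)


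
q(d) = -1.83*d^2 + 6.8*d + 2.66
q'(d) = 6.8 - 3.66*d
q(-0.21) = 1.15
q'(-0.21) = 7.57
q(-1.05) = -6.50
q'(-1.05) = 10.64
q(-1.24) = -8.59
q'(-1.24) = 11.34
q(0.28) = 4.42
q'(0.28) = 5.78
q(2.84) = 7.21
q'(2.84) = -3.59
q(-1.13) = -7.36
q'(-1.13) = 10.94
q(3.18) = 5.78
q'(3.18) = -4.84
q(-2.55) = -26.58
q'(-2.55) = 16.13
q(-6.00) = -104.02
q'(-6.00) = 28.76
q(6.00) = -22.42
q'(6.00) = -15.16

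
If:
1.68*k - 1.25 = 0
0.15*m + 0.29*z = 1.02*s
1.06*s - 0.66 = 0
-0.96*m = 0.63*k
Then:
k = 0.74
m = -0.49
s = 0.62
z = 2.44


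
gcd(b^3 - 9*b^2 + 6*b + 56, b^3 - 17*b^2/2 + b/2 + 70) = b^2 - 11*b + 28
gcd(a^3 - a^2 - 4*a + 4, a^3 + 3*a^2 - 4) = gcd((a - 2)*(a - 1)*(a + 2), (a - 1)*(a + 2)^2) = a^2 + a - 2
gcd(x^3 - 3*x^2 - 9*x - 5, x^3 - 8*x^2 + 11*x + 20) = x^2 - 4*x - 5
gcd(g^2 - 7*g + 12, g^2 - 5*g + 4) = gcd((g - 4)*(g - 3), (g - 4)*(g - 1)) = g - 4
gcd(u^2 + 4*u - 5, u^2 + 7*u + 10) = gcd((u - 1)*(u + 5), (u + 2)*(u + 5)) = u + 5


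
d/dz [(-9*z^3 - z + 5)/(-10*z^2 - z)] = (90*z^4 + 18*z^3 - 10*z^2 + 100*z + 5)/(z^2*(100*z^2 + 20*z + 1))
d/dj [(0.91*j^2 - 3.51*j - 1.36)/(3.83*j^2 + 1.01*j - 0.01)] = (14.3624*j^2 + 10.3994*j + 1.4087)/(14.6689*j^4 + 7.7366*j^3 + 0.9435*j^2 - 0.0202*j + 0.0001)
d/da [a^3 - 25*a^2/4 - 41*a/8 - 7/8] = 3*a^2 - 25*a/2 - 41/8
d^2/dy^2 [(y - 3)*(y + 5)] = 2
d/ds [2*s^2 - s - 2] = 4*s - 1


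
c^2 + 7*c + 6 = (c + 1)*(c + 6)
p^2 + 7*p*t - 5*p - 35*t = (p - 5)*(p + 7*t)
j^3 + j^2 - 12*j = j*(j - 3)*(j + 4)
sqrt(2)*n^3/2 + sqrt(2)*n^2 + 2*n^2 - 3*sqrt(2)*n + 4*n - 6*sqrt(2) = (n - sqrt(2))*(n + 3*sqrt(2))*(sqrt(2)*n/2 + sqrt(2))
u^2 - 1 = (u - 1)*(u + 1)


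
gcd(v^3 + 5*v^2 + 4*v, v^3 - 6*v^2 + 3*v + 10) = v + 1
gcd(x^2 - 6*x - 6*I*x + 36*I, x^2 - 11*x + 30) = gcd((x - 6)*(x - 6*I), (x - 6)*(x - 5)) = x - 6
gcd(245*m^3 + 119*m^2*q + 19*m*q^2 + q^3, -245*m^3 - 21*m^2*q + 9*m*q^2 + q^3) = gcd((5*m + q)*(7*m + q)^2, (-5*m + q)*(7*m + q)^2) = 49*m^2 + 14*m*q + q^2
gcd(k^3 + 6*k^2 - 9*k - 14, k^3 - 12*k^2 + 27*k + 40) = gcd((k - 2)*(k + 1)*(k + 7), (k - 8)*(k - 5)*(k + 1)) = k + 1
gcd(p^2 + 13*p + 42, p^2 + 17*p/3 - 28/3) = p + 7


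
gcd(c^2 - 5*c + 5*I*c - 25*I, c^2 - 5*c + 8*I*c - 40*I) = c - 5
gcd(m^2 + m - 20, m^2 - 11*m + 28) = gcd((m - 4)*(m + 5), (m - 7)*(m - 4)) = m - 4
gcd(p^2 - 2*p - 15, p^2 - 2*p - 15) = p^2 - 2*p - 15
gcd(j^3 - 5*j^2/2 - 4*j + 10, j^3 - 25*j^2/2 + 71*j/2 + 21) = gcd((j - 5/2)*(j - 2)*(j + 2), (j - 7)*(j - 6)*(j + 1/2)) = 1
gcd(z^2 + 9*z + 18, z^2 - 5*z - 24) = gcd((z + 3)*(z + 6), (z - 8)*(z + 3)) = z + 3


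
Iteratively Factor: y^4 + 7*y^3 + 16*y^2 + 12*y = (y + 2)*(y^3 + 5*y^2 + 6*y) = y*(y + 2)*(y^2 + 5*y + 6) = y*(y + 2)^2*(y + 3)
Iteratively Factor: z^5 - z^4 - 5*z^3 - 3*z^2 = (z + 1)*(z^4 - 2*z^3 - 3*z^2) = (z - 3)*(z + 1)*(z^3 + z^2) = z*(z - 3)*(z + 1)*(z^2 + z) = z^2*(z - 3)*(z + 1)*(z + 1)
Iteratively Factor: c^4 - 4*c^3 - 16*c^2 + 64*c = (c)*(c^3 - 4*c^2 - 16*c + 64) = c*(c - 4)*(c^2 - 16) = c*(c - 4)^2*(c + 4)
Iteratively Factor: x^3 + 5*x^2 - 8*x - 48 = (x - 3)*(x^2 + 8*x + 16) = (x - 3)*(x + 4)*(x + 4)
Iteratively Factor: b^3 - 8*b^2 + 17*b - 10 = (b - 5)*(b^2 - 3*b + 2) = (b - 5)*(b - 1)*(b - 2)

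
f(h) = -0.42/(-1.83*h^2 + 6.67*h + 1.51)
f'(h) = -0.42*(3.66*h - 6.67)/(-1.83*h^2 + 6.67*h + 1.51)^2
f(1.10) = -0.06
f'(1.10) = 0.03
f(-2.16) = 0.02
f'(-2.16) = 0.01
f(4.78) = 0.05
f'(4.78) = -0.06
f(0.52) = -0.09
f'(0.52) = 0.10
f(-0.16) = -1.06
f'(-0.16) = 19.44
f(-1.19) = 0.05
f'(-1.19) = 0.06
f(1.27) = -0.06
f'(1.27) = 0.02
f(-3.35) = 0.01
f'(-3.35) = 0.00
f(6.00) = 0.02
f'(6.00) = -0.01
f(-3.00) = 0.01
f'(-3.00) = 0.01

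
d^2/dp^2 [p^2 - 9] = 2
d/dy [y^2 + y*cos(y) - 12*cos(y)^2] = -y*sin(y) + 2*y + 12*sin(2*y) + cos(y)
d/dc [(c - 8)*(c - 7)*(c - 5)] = 3*c^2 - 40*c + 131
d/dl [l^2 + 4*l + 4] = 2*l + 4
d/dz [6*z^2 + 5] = 12*z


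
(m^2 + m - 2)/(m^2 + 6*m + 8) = (m - 1)/(m + 4)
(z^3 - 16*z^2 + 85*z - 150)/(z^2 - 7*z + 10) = (z^2 - 11*z + 30)/(z - 2)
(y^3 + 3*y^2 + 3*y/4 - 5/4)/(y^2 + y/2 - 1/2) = y + 5/2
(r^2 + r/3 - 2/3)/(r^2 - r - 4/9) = 3*(-3*r^2 - r + 2)/(-9*r^2 + 9*r + 4)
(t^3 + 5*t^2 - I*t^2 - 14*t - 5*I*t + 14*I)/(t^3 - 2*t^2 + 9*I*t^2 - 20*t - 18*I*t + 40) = (t^2 + t*(7 - I) - 7*I)/(t^2 + 9*I*t - 20)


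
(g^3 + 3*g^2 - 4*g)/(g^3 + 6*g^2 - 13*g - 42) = g*(g^2 + 3*g - 4)/(g^3 + 6*g^2 - 13*g - 42)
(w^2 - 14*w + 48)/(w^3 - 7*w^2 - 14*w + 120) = (w - 8)/(w^2 - w - 20)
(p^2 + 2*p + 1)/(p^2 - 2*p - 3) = (p + 1)/(p - 3)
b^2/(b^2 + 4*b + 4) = b^2/(b^2 + 4*b + 4)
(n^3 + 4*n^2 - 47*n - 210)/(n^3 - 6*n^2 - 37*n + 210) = (n + 5)/(n - 5)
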